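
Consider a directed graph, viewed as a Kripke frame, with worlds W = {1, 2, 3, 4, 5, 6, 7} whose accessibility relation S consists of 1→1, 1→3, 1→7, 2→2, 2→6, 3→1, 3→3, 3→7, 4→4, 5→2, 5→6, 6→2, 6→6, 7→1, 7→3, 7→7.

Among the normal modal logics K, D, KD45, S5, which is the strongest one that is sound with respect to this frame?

KD45

Serial (axiom D): yes — every world has a successor (e.g. 1 S 1).
Euclidean (axiom 5): yes — any two successors of a common world are S-related.
Transitive (axiom 4): yes — every two-step S-path is closed by a direct edge.
Reflexive (axiom T): no — 5 is not related to itself.
So F validates K, D, KD45; S5 would additionally require S to be reflexive. The strongest is KD45.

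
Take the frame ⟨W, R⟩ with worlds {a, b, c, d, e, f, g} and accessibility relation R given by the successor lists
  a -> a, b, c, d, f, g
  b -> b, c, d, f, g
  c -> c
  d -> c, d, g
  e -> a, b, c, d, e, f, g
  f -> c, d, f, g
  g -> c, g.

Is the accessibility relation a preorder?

Reflexive: yes — every world is R-related to itself.
Transitive: yes — every two-step R-path is closed by a direct edge.
So R is a preorder.

Yes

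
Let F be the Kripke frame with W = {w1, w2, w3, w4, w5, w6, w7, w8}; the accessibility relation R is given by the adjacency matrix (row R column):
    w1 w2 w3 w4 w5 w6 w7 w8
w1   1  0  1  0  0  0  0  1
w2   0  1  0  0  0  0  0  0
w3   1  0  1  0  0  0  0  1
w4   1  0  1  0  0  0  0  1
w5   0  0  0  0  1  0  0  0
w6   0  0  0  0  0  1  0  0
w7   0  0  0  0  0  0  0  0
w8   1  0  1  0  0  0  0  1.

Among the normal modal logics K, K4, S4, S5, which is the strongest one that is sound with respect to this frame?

Transitive (axiom 4): yes — every two-step R-path is closed by a direct edge.
Reflexive (axiom T): no — w4 is not related to itself.
Euclidean (axiom 5): yes — any two successors of a common world are R-related.
So F validates K, K4; S4 would additionally require R to be reflexive. The strongest is K4.

K4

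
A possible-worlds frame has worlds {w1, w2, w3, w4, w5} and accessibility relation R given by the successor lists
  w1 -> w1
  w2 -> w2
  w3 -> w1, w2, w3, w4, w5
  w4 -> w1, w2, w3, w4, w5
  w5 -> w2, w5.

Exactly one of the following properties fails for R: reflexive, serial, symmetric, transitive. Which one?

symmetric

Reflexive: yes — every world is R-related to itself.
Serial: yes — every world has a successor (e.g. w1 R w1).
Symmetric: no — w3 R w1 but not w1 R w3.
Transitive: yes — every two-step R-path is closed by a direct edge.
Only symmetric fails.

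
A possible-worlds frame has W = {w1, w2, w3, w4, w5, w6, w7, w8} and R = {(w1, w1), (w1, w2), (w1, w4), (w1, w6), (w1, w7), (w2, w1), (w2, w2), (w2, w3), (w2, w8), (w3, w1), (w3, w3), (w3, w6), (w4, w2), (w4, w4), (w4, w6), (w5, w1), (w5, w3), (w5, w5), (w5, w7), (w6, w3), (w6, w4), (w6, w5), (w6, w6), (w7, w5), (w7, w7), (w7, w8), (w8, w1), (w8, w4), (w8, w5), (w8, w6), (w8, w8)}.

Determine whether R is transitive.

No

Transitive: no — w1 R w2 and w2 R w3, but not w1 R w3.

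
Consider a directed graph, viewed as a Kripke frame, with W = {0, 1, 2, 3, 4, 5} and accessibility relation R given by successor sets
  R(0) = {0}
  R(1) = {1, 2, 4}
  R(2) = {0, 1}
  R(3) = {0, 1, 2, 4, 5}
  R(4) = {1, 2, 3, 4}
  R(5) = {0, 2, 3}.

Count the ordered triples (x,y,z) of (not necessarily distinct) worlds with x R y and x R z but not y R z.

Enumerating: (1,2,2), (1,2,4), (2,0,1), (2,1,0), (3,0,1), (3,0,2), (3,0,4), (3,0,5), (3,1,0), (3,1,5), (3,2,2), (3,2,4), … and 16 more.
Total: 28.

28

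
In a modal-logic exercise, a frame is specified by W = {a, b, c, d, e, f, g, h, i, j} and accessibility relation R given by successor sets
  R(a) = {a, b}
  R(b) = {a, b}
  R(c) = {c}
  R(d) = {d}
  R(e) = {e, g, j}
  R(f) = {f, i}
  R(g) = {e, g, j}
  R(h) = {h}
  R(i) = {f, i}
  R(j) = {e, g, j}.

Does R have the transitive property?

Transitive: yes — every two-step R-path is closed by a direct edge.

Yes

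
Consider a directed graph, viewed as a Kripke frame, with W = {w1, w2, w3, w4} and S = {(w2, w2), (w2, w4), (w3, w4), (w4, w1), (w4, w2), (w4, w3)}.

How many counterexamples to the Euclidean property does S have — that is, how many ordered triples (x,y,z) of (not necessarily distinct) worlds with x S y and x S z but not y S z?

10

Enumerating: (w2,w4,w4), (w3,w4,w4), (w4,w1,w1), (w4,w1,w2), (w4,w1,w3), (w4,w2,w1), (w4,w2,w3), (w4,w3,w1), (w4,w3,w2), (w4,w3,w3).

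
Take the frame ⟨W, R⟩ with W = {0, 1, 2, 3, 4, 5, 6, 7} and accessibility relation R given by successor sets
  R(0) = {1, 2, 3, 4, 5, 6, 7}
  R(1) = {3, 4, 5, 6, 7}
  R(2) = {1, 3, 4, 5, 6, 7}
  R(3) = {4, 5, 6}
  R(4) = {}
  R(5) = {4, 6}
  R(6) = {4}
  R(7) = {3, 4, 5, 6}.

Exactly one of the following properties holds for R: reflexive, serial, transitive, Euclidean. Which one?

Reflexive: no — 0 is not related to itself.
Serial: no — 4 has no R-successor.
Transitive: yes — every two-step R-path is closed by a direct edge.
Euclidean: no — 0 R 1 and 0 R 2, but not 1 R 2.
Only transitive holds.

transitive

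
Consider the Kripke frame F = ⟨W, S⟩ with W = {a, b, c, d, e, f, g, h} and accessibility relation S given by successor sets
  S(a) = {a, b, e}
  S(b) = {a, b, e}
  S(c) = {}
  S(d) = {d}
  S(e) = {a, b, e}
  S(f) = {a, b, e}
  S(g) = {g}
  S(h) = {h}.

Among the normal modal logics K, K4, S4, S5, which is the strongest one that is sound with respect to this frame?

Transitive (axiom 4): yes — every two-step S-path is closed by a direct edge.
Reflexive (axiom T): no — c is not related to itself.
Euclidean (axiom 5): yes — any two successors of a common world are S-related.
So F validates K, K4; S4 would additionally require S to be reflexive. The strongest is K4.

K4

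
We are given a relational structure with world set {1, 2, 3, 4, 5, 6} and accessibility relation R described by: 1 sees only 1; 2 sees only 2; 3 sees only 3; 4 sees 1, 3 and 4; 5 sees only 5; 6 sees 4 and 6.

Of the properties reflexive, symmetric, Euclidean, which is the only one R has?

reflexive

Reflexive: yes — every world is R-related to itself.
Symmetric: no — 4 R 1 but not 1 R 4.
Euclidean: no — 4 R 1 and 4 R 3, but not 1 R 3.
Only reflexive holds.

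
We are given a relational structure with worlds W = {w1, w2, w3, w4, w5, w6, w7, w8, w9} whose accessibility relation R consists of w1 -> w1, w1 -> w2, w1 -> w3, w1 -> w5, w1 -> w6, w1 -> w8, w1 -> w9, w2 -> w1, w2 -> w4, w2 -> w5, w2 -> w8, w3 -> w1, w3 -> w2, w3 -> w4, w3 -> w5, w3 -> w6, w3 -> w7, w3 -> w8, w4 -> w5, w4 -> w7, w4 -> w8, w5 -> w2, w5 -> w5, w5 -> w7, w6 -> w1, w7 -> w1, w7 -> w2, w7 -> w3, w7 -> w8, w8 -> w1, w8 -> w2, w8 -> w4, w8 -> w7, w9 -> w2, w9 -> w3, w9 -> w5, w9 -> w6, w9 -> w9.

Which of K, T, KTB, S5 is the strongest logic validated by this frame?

Reflexive (axiom T): no — w2 is not related to itself.
Symmetric (axiom B): no — w1 R w5 but not w5 R w1.
Euclidean (axiom 5): no — w1 R w2 and w1 R w3, but not w2 R w3.
So F validates K; T would additionally require R to be reflexive. The strongest is K.

K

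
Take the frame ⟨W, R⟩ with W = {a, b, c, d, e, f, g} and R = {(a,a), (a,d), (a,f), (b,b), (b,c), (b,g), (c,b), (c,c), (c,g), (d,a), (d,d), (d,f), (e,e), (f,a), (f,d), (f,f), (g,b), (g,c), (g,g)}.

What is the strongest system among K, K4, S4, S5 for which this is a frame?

S5

Transitive (axiom 4): yes — every two-step R-path is closed by a direct edge.
Reflexive (axiom T): yes — every world is R-related to itself.
Euclidean (axiom 5): yes — any two successors of a common world are R-related.
So F validates K, K4, S4, S5. The strongest is S5.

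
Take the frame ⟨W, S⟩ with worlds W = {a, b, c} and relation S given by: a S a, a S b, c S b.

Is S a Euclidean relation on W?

No

Euclidean: no — a S b and a S a, but not b S a.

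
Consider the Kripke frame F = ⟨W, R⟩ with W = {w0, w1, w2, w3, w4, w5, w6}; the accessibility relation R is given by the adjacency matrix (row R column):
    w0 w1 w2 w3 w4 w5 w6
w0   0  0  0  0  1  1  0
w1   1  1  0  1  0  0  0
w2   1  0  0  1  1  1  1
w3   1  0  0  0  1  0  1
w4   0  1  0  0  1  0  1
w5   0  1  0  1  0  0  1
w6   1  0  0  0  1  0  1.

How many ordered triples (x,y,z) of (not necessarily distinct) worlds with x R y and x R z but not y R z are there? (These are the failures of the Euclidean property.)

35

Enumerating: (w0,w4,w5), (w0,w5,w4), (w0,w5,w5), (w1,w0,w0), (w1,w0,w1), (w1,w0,w3), (w1,w3,w1), (w1,w3,w3), (w2,w0,w0), (w2,w0,w3), (w2,w0,w6), (w2,w3,w3), … and 23 more.
Total: 35.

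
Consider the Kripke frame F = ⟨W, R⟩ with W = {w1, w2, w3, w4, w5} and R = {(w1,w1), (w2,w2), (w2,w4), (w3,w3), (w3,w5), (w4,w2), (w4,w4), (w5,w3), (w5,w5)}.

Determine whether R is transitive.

Yes

Transitive: yes — every two-step R-path is closed by a direct edge.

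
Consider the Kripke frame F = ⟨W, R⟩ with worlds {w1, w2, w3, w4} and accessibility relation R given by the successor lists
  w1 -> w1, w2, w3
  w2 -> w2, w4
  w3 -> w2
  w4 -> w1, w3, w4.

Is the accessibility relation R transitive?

No

Transitive: no — w1 R w2 and w2 R w4, but not w1 R w4.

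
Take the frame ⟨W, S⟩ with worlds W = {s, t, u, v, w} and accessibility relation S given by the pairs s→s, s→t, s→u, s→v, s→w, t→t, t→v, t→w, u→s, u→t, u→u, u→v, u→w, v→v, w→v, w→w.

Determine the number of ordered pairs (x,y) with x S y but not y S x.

9

Enumerating: (s,t), (s,v), (s,w), (t,v), (t,w), (u,t), (u,v), (u,w), (w,v).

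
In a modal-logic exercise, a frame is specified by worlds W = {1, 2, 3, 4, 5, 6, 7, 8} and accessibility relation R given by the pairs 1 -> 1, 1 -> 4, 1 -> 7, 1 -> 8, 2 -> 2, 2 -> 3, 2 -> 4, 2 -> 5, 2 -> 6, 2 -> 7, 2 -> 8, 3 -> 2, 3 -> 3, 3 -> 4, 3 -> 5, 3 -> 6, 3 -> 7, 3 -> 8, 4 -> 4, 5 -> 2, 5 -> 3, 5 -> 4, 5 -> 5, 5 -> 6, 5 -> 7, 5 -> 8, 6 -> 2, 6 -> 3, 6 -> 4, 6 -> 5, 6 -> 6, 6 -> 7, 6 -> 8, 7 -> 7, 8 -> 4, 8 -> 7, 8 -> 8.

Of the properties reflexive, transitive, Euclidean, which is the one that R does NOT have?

Reflexive: yes — every world is R-related to itself.
Transitive: yes — every two-step R-path is closed by a direct edge.
Euclidean: no — 1 R 4 and 1 R 7, but not 4 R 7.
Only Euclidean fails.

Euclidean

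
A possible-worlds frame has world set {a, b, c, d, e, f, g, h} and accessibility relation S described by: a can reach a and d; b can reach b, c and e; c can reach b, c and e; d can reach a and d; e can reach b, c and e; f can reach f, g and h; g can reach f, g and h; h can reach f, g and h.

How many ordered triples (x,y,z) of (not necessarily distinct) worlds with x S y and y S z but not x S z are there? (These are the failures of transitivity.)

S is transitive; there are no such tuples.

0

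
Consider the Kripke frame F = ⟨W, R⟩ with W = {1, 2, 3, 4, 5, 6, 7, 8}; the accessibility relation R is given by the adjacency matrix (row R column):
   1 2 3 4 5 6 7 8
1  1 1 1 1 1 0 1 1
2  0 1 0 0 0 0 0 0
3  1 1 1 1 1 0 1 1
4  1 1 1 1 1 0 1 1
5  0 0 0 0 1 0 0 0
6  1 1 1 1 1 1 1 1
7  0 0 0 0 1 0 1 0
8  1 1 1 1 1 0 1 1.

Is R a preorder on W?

Reflexive: yes — every world is R-related to itself.
Transitive: yes — every two-step R-path is closed by a direct edge.
So R is a preorder.

Yes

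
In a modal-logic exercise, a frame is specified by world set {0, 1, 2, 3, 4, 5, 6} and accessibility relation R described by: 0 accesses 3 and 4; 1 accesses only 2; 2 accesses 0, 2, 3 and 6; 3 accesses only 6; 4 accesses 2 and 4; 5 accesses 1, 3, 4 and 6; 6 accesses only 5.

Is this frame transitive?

No

Transitive: no — 0 R 3 and 3 R 6, but not 0 R 6.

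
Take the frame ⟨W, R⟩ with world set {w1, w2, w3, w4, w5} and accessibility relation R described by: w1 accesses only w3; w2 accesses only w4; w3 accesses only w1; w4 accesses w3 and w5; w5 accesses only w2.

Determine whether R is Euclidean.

Euclidean: no — w4 R w3 and w4 R w5, but not w3 R w5.

No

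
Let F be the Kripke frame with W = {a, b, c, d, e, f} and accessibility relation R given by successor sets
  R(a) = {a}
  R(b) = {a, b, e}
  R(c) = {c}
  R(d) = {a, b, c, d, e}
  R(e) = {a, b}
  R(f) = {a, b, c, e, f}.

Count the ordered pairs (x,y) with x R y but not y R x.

Enumerating: (b,a), (d,a), (d,b), (d,c), (d,e), (e,a), (f,a), (f,b), (f,c), (f,e).

10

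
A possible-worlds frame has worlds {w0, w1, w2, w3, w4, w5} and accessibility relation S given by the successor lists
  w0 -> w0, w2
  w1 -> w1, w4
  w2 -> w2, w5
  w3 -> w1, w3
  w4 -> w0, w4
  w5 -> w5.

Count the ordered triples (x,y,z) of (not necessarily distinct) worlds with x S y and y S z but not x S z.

Enumerating: (w0,w2,w5), (w1,w4,w0), (w3,w1,w4), (w4,w0,w2).

4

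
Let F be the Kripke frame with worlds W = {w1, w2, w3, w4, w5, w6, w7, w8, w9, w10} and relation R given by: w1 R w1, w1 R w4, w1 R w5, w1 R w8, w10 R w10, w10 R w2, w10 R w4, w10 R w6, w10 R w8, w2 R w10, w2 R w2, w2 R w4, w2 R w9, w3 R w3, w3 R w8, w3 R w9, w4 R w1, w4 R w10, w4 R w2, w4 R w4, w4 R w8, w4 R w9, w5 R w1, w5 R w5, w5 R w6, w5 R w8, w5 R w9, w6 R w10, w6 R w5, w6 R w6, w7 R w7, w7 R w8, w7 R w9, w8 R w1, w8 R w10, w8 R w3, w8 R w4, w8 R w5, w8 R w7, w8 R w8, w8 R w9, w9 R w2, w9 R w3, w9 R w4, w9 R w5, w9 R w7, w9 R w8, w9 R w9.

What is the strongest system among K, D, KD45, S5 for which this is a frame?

D

Serial (axiom D): yes — every world has a successor (e.g. w1 R w1).
Euclidean (axiom 5): no — w1 R w4 and w1 R w5, but not w4 R w5.
Transitive (axiom 4): no — w1 R w4 and w4 R w10, but not w1 R w10.
Reflexive (axiom T): yes — every world is R-related to itself.
So F validates K, D; KD45 would additionally require R to be Euclidean and transitive. The strongest is D.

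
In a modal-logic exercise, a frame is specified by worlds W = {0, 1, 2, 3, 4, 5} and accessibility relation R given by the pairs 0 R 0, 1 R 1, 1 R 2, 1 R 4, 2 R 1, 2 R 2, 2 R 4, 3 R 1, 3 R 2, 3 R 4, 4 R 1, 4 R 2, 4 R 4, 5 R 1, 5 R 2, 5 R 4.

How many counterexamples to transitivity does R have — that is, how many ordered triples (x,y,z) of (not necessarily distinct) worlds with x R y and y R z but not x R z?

0

R is transitive; there are no such tuples.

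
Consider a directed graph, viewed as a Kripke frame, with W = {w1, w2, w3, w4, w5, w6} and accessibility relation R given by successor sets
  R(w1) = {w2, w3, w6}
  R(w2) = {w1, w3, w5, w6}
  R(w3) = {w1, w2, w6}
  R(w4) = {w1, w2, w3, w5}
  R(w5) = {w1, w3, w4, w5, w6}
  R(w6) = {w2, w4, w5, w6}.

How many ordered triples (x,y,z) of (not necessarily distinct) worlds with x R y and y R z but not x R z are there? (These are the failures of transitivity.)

30

Enumerating: (w1,w2,w1), (w1,w2,w5), (w1,w3,w1), (w1,w6,w4), (w1,w6,w5), (w2,w1,w2), (w2,w3,w2), (w2,w5,w4), (w2,w6,w2), (w2,w6,w4), (w3,w1,w3), (w3,w2,w3), … and 18 more.
Total: 30.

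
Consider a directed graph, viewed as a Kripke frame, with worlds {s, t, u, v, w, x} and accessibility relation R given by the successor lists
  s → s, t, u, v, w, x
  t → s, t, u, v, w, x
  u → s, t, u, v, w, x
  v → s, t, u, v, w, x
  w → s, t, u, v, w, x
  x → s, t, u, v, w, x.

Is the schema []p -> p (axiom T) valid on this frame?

Axiom T corresponds to the accessibility relation being reflexive.
Reflexive: yes — every world is R-related to itself.

Yes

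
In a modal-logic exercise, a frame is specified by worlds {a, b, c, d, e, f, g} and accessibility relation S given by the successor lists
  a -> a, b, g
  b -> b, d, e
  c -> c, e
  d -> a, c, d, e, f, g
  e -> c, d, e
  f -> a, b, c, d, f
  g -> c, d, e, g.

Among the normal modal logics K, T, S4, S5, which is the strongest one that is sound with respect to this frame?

T

Reflexive (axiom T): yes — every world is S-related to itself.
Transitive (axiom 4): no — a S b and b S d, but not a S d.
Euclidean (axiom 5): no — a S b and a S g, but not b S g.
So F validates K, T; S4 would additionally require S to be transitive. The strongest is T.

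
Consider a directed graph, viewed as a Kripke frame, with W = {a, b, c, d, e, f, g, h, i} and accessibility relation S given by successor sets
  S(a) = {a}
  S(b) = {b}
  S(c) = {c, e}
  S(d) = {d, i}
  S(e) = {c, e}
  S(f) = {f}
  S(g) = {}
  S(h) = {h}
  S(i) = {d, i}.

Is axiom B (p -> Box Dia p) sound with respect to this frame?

Yes

Axiom B corresponds to the accessibility relation being symmetric.
Symmetric: yes — every pair in S has its reverse in S.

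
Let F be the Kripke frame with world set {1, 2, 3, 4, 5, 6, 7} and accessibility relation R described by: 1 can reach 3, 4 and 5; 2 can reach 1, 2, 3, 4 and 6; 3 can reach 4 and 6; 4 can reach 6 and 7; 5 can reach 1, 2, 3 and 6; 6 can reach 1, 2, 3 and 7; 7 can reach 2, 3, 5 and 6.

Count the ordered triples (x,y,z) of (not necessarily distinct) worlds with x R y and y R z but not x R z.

Enumerating: (1,3,6), (1,4,6), (1,4,7), (1,5,1), (1,5,2), (1,5,6), (2,1,5), (2,4,7), (2,6,7), (3,4,7), (3,6,1), (3,6,2), … and 27 more.
Total: 39.

39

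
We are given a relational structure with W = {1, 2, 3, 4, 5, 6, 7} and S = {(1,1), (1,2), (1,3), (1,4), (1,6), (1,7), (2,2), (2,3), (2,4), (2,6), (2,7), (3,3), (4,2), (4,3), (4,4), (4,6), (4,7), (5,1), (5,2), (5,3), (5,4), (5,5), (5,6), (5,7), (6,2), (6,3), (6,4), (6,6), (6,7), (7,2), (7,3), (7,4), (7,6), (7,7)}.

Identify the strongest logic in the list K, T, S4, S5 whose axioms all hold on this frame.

Reflexive (axiom T): yes — every world is S-related to itself.
Transitive (axiom 4): yes — every two-step S-path is closed by a direct edge.
Euclidean (axiom 5): no — 1 S 3 and 1 S 2, but not 3 S 2.
So F validates K, T, S4; S5 would additionally require S to be Euclidean. The strongest is S4.

S4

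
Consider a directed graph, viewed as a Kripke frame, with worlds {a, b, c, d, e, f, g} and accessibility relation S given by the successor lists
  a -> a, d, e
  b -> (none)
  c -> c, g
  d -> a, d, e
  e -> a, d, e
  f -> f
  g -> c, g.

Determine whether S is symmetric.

Symmetric: yes — every pair in S has its reverse in S.

Yes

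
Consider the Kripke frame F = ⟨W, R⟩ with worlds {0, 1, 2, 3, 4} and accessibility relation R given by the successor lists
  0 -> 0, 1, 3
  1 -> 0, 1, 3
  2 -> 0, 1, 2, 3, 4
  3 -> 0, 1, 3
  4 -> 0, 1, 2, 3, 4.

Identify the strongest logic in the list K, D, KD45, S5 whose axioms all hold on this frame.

Serial (axiom D): yes — every world has a successor (e.g. 0 R 0).
Euclidean (axiom 5): no — 2 R 0 and 2 R 4, but not 0 R 4.
Transitive (axiom 4): yes — every two-step R-path is closed by a direct edge.
Reflexive (axiom T): yes — every world is R-related to itself.
So F validates K, D; KD45 would additionally require R to be Euclidean. The strongest is D.

D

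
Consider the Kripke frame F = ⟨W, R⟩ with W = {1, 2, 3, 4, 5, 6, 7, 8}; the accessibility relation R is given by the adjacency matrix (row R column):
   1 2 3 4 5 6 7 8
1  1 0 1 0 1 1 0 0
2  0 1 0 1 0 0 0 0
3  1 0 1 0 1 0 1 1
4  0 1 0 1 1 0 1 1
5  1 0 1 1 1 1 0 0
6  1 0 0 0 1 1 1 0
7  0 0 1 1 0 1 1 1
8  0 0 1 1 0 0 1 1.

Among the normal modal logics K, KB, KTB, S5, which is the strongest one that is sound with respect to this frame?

Symmetric (axiom B): yes — every pair in R has its reverse in R.
Reflexive (axiom T): yes — every world is R-related to itself.
Euclidean (axiom 5): no — 1 R 3 and 1 R 6, but not 3 R 6.
So F validates K, KB, KTB; S5 would additionally require R to be Euclidean. The strongest is KTB.

KTB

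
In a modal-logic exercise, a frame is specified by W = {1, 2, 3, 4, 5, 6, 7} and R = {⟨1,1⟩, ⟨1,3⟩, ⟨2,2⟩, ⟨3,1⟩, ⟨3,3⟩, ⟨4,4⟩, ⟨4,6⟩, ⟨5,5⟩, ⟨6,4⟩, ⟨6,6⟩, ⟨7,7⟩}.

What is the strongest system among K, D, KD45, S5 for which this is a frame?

S5

Serial (axiom D): yes — every world has a successor (e.g. 1 R 1).
Euclidean (axiom 5): yes — any two successors of a common world are R-related.
Transitive (axiom 4): yes — every two-step R-path is closed by a direct edge.
Reflexive (axiom T): yes — every world is R-related to itself.
So F validates K, D, KD45, S5. The strongest is S5.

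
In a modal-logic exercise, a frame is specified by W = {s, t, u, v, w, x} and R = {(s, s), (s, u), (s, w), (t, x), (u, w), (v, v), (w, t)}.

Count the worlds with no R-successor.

Enumerating: x.

1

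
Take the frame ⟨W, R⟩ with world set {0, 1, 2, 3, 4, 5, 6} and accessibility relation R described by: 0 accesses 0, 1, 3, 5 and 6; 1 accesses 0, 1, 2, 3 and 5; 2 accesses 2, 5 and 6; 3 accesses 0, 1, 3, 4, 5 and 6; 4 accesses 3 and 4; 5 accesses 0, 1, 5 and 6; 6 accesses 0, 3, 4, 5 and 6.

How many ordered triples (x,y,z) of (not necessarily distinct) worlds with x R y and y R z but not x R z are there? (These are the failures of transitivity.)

Enumerating: (0,1,2), (0,3,4), (0,6,4), (1,0,6), (1,2,6), (1,3,4), (1,3,6), (1,5,6), (2,5,0), (2,5,1), (2,6,0), (2,6,3), … and 14 more.
Total: 26.

26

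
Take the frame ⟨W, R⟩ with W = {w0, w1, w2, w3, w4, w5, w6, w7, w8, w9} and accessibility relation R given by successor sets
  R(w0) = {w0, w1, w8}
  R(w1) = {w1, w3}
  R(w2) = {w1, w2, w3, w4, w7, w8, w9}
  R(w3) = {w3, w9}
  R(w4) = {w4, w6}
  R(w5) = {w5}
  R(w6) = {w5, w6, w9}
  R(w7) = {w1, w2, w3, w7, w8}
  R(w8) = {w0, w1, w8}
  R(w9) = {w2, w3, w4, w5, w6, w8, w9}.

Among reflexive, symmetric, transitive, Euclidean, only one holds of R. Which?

Reflexive: yes — every world is R-related to itself.
Symmetric: no — w0 R w1 but not w1 R w0.
Transitive: no — w0 R w1 and w1 R w3, but not w0 R w3.
Euclidean: no — w0 R w1 and w0 R w8, but not w1 R w8.
Only reflexive holds.

reflexive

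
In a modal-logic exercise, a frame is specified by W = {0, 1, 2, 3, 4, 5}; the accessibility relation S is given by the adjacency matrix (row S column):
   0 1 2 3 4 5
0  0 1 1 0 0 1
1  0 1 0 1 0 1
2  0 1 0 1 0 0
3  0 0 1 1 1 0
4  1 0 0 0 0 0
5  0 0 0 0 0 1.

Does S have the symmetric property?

No

Symmetric: no — 0 S 1 but not 1 S 0.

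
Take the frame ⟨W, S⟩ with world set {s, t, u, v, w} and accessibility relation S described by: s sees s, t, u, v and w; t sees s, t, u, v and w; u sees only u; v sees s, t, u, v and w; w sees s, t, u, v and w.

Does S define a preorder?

Yes

Reflexive: yes — every world is S-related to itself.
Transitive: yes — every two-step S-path is closed by a direct edge.
So S is a preorder.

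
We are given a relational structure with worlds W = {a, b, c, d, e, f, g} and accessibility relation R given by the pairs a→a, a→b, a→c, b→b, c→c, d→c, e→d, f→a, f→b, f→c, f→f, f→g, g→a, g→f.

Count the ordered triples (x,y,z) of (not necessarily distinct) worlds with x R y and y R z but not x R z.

6

Enumerating: (e,d,c), (g,a,b), (g,a,c), (g,f,b), (g,f,c), (g,f,g).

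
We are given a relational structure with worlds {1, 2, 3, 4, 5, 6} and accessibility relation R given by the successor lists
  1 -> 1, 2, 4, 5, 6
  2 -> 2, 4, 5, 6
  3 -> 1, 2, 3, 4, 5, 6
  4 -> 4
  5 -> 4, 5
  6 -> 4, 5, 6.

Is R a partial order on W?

Reflexive: yes — every world is R-related to itself.
Transitive: yes — every two-step R-path is closed by a direct edge.
Antisymmetric: yes — no distinct pair is related both ways.
So R is a partial order.

Yes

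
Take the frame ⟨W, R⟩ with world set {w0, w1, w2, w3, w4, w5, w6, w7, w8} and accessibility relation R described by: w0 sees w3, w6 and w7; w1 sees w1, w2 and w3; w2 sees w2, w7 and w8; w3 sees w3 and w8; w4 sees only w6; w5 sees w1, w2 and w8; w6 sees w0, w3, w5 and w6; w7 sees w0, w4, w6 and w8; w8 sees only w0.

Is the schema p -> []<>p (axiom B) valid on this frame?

By correspondence theory, B is valid on a frame iff R is symmetric.
Symmetric: no — w0 R w3 but not w3 R w0.

No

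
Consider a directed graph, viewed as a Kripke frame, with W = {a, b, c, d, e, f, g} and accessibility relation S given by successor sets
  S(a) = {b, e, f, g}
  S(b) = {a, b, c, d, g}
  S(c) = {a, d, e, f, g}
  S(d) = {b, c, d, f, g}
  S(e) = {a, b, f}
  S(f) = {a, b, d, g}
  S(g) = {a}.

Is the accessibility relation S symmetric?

No

Symmetric: no — b S c but not c S b.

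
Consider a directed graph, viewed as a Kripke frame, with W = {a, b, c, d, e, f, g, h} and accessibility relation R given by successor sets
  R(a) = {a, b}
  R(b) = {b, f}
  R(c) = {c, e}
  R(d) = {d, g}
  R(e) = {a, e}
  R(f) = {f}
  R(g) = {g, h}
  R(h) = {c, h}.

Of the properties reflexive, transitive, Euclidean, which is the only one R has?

Reflexive: yes — every world is R-related to itself.
Transitive: no — a R b and b R f, but not a R f.
Euclidean: no — a R b and a R a, but not b R a.
Only reflexive holds.

reflexive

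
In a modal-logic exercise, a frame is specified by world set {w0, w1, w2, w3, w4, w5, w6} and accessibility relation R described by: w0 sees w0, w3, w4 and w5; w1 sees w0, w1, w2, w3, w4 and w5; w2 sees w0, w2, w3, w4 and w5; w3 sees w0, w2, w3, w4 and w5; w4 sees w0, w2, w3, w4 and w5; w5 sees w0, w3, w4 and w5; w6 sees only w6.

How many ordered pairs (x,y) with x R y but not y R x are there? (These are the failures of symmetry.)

7

Enumerating: (w1,w0), (w1,w2), (w1,w3), (w1,w4), (w1,w5), (w2,w0), (w2,w5).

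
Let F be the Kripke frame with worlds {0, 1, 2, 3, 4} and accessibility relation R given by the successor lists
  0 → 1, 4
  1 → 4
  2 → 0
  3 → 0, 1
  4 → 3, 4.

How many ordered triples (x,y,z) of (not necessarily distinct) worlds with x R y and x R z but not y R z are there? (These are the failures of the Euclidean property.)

8

Enumerating: (0,1,1), (0,4,1), (2,0,0), (3,0,0), (3,1,0), (3,1,1), (4,3,3), (4,3,4).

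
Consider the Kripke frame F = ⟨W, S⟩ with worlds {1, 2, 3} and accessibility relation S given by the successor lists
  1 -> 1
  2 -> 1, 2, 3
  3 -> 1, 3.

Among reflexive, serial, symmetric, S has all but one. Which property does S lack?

symmetric

Reflexive: yes — every world is S-related to itself.
Serial: yes — every world has a successor (e.g. 1 S 1).
Symmetric: no — 2 S 1 but not 1 S 2.
Only symmetric fails.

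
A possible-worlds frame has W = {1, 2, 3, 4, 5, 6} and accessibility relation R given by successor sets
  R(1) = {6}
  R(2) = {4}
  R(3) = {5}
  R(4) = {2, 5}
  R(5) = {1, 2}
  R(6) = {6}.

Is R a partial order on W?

Reflexive: no — 1 is not related to itself.
Transitive: no — 2 R 4 and 4 R 5, but not 2 R 5.
Antisymmetric: no — 2 R 4 and 4 R 2 with 2 ≠ 4.
So R is not a partial order.

No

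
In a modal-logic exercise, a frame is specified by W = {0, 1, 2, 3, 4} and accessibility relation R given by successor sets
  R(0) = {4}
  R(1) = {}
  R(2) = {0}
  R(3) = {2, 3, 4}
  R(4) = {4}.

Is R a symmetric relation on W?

No

Symmetric: no — 0 R 4 but not 4 R 0.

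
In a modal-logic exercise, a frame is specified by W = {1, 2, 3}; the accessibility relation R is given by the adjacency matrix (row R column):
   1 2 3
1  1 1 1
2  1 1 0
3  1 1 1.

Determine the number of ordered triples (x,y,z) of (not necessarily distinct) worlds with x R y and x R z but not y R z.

Enumerating: (1,2,3), (3,2,3).

2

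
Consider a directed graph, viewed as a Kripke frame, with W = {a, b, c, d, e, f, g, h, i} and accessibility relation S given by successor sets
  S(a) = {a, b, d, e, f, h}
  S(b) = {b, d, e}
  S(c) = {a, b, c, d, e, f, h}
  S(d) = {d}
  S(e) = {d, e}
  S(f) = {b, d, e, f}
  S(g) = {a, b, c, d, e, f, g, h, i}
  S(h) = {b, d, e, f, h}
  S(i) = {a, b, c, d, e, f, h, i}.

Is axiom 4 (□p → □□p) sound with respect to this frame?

Axiom 4 corresponds to the accessibility relation being transitive.
Transitive: yes — every two-step S-path is closed by a direct edge.

Yes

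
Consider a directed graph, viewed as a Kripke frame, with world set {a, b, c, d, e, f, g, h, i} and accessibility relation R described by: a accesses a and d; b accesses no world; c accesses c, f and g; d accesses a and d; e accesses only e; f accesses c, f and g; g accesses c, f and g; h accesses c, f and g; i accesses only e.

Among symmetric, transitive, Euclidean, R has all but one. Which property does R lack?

symmetric

Symmetric: no — h R c but not c R h.
Transitive: yes — every two-step R-path is closed by a direct edge.
Euclidean: yes — any two successors of a common world are R-related.
Only symmetric fails.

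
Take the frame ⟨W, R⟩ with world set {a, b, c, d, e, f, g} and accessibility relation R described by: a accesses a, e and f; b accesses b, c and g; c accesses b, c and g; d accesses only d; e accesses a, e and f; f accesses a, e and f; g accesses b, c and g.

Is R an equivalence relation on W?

Reflexive: yes — every world is R-related to itself.
Symmetric: yes — every pair in R has its reverse in R.
Transitive: yes — every two-step R-path is closed by a direct edge.
So R is an equivalence relation.

Yes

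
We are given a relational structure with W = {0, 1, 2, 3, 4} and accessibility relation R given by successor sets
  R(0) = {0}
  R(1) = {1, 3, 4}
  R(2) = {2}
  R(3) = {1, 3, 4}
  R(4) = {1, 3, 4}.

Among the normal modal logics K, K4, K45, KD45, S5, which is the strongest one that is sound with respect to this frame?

Transitive (axiom 4): yes — every two-step R-path is closed by a direct edge.
Euclidean (axiom 5): yes — any two successors of a common world are R-related.
Serial (axiom D): yes — every world has a successor (e.g. 0 R 0).
Reflexive (axiom T): yes — every world is R-related to itself.
So F validates K, K4, K45, KD45, S5. The strongest is S5.

S5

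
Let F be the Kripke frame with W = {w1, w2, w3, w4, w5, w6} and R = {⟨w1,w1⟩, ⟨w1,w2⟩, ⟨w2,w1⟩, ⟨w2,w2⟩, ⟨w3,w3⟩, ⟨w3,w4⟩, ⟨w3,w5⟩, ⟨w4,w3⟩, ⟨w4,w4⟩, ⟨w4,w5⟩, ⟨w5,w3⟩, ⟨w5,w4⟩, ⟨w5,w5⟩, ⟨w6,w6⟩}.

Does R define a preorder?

Reflexive: yes — every world is R-related to itself.
Transitive: yes — every two-step R-path is closed by a direct edge.
So R is a preorder.

Yes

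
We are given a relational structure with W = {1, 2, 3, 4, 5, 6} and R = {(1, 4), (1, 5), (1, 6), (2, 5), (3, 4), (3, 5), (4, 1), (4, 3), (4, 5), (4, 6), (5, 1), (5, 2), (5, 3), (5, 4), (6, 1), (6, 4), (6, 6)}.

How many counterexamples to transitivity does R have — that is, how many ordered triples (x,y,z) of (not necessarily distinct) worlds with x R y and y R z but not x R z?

30

Enumerating: (1,4,1), (1,4,3), (1,5,1), (1,5,2), (1,5,3), (1,6,1), (2,5,1), (2,5,2), (2,5,3), (2,5,4), (3,4,1), (3,4,3), … and 18 more.
Total: 30.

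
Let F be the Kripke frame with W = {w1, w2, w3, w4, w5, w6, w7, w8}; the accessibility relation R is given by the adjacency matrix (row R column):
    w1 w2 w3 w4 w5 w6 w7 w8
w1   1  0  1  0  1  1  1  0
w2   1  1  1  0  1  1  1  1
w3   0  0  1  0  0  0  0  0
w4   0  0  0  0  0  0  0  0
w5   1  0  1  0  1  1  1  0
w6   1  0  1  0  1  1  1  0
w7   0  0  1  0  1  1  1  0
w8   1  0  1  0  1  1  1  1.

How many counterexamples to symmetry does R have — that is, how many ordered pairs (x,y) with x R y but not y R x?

Enumerating: (w1,w3), (w1,w7), (w2,w1), (w2,w3), (w2,w5), (w2,w6), (w2,w7), (w2,w8), (w5,w3), (w6,w3), (w7,w3), (w8,w1), (w8,w3), (w8,w5), (w8,w6), (w8,w7).

16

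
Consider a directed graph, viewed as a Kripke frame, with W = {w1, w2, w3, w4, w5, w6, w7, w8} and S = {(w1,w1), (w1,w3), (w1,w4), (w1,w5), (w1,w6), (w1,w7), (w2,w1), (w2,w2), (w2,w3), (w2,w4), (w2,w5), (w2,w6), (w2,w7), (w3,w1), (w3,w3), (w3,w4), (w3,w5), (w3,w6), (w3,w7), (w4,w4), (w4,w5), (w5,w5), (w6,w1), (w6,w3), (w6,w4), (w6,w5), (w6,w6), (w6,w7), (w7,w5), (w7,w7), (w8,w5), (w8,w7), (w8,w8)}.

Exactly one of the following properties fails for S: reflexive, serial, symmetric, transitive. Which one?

Reflexive: yes — every world is S-related to itself.
Serial: yes — every world has a successor (e.g. w1 S w1).
Symmetric: no — w1 S w4 but not w4 S w1.
Transitive: yes — every two-step S-path is closed by a direct edge.
Only symmetric fails.

symmetric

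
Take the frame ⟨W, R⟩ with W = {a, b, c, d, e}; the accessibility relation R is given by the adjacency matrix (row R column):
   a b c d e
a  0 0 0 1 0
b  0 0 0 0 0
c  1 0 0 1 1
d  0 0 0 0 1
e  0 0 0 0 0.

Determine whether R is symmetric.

Symmetric: no — a R d but not d R a.

No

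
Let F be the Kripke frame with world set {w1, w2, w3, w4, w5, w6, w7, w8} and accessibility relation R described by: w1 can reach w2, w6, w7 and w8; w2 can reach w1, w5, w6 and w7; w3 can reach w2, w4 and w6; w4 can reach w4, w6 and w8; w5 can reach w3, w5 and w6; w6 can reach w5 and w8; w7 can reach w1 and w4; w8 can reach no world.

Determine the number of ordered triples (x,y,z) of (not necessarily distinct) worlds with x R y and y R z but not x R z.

Enumerating: (w1,w2,w1), (w1,w2,w5), (w1,w6,w5), (w1,w7,w1), (w1,w7,w4), (w2,w1,w2), (w2,w1,w8), (w2,w5,w3), (w2,w6,w8), (w2,w7,w4), (w3,w2,w1), (w3,w2,w5), … and 16 more.
Total: 28.

28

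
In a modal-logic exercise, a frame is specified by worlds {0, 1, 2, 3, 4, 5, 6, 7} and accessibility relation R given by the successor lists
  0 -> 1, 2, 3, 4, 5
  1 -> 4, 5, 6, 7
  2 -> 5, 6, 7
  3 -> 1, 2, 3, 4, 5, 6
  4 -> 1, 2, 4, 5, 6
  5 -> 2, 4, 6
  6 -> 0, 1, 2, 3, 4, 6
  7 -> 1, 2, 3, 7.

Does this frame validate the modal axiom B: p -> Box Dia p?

By correspondence theory, B is valid on a frame iff R is symmetric.
Symmetric: no — 0 R 1 but not 1 R 0.

No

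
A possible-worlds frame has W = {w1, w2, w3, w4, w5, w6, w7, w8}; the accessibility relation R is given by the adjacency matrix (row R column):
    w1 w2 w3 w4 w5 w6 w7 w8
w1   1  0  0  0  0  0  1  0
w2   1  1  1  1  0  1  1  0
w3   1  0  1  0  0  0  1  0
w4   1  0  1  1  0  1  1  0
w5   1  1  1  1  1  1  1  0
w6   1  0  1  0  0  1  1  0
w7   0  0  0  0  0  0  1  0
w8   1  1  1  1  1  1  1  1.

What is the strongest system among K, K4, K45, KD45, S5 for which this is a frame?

K4

Transitive (axiom 4): yes — every two-step R-path is closed by a direct edge.
Euclidean (axiom 5): no — w2 R w1 and w2 R w3, but not w1 R w3.
Serial (axiom D): yes — every world has a successor (e.g. w1 R w1).
Reflexive (axiom T): yes — every world is R-related to itself.
So F validates K, K4; K45 would additionally require R to be Euclidean. The strongest is K4.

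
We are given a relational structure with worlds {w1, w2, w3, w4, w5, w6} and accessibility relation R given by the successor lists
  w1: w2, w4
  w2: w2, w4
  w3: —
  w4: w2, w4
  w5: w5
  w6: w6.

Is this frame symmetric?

No

Symmetric: no — w1 R w2 but not w2 R w1.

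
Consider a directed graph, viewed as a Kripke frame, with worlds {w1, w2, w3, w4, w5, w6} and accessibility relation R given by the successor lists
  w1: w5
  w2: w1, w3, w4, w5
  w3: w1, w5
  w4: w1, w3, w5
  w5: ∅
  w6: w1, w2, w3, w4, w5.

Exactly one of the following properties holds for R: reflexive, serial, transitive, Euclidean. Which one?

transitive

Reflexive: no — w1 is not related to itself.
Serial: no — w5 has no R-successor.
Transitive: yes — every two-step R-path is closed by a direct edge.
Euclidean: no — w2 R w1 and w2 R w3, but not w1 R w3.
Only transitive holds.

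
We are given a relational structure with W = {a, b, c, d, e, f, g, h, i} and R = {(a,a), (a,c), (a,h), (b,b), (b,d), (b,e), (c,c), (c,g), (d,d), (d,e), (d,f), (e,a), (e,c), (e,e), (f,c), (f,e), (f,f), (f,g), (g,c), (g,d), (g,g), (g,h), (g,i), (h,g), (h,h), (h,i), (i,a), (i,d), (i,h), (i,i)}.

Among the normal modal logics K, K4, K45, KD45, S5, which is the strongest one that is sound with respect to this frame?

Transitive (axiom 4): no — a R c and c R g, but not a R g.
Euclidean (axiom 5): no — a R c and a R h, but not c R h.
Serial (axiom D): yes — every world has a successor (e.g. a R a).
Reflexive (axiom T): yes — every world is R-related to itself.
So F validates K; K4 would additionally require R to be transitive. The strongest is K.

K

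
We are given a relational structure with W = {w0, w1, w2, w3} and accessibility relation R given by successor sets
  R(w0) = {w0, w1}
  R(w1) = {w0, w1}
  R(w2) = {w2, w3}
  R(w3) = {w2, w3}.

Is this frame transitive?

Yes

Transitive: yes — every two-step R-path is closed by a direct edge.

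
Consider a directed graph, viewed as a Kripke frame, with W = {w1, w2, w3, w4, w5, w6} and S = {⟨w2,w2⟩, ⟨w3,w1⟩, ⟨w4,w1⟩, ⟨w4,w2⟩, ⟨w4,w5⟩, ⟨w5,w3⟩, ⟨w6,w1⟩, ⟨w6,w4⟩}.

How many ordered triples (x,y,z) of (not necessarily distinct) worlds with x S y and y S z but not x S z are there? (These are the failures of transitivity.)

Enumerating: (w4,w5,w3), (w5,w3,w1), (w6,w4,w2), (w6,w4,w5).

4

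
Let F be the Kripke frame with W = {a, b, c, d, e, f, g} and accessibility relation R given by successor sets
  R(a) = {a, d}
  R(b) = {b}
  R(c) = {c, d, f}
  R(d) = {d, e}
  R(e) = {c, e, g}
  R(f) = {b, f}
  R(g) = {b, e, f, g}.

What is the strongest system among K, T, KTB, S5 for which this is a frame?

T

Reflexive (axiom T): yes — every world is R-related to itself.
Symmetric (axiom B): no — a R d but not d R a.
Euclidean (axiom 5): no — c R d and c R f, but not d R f.
So F validates K, T; KTB would additionally require R to be symmetric. The strongest is T.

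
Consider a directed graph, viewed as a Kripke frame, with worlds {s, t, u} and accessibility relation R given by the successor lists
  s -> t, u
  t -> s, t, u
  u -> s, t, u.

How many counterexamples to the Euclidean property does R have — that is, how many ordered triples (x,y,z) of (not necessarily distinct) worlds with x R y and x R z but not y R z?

2

Enumerating: (t,s,s), (u,s,s).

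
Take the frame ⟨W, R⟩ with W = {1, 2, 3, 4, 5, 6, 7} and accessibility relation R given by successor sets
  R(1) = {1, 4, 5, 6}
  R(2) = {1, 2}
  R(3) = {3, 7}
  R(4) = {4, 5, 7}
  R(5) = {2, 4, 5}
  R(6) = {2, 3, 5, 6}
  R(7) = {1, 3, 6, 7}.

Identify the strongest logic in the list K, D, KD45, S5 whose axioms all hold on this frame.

Serial (axiom D): yes — every world has a successor (e.g. 1 R 1).
Euclidean (axiom 5): no — 1 R 4 and 1 R 6, but not 4 R 6.
Transitive (axiom 4): no — 1 R 4 and 4 R 7, but not 1 R 7.
Reflexive (axiom T): yes — every world is R-related to itself.
So F validates K, D; KD45 would additionally require R to be Euclidean and transitive. The strongest is D.

D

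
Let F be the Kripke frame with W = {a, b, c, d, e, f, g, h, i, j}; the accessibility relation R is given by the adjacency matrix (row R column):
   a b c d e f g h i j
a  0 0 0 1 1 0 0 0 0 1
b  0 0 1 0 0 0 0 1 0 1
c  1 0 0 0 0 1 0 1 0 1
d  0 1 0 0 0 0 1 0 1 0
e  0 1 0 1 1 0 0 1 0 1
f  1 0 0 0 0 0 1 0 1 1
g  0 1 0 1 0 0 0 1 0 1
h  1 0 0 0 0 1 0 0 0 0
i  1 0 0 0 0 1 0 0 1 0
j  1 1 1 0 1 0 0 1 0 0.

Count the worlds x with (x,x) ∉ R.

Enumerating: a, b, c, d, f, g, h, j.

8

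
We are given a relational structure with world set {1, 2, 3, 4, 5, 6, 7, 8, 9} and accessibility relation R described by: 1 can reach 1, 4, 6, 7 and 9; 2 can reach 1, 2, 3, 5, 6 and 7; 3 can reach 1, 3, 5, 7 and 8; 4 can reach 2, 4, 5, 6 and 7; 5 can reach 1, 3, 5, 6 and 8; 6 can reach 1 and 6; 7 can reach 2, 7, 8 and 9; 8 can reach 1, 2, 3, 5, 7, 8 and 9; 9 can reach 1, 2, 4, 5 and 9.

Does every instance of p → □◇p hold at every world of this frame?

No

The schema B characterises exactly the symmetric frames.
Symmetric: no — 1 R 4 but not 4 R 1.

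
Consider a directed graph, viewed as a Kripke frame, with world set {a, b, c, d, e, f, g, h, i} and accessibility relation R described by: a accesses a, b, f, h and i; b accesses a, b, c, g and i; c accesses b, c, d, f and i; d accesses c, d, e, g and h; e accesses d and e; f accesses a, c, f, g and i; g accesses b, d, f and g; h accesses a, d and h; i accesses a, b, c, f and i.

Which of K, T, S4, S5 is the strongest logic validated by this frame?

T

Reflexive (axiom T): yes — every world is R-related to itself.
Transitive (axiom 4): no — a R b and b R c, but not a R c.
Euclidean (axiom 5): no — a R b and a R f, but not b R f.
So F validates K, T; S4 would additionally require R to be transitive. The strongest is T.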